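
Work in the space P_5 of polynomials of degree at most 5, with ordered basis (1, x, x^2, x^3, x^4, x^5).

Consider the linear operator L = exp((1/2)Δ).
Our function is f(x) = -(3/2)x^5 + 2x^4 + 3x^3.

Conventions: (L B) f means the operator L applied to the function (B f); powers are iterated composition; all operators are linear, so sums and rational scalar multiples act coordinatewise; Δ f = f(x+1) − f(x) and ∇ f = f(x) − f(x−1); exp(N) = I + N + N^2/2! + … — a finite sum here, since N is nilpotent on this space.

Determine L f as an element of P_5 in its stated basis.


order-1 term: -(15/4)x^4 - (7/2)x^3 + 3x^2 + (19/4)x + 7/4
order-2 term: -(15/4)x^3 - (33/4)x^2 - (39/8)x + 1/8
order-3 term: -(15/8)x^2 - (37/8)x - 45/16
order-4 term: -(15/32)x - 13/16
order-5 term: -3/64
the series for exp((1/2)Δ) f terminates at order 5
exp((1/2)Δ) f = -(3/2)x^5 - (7/4)x^4 - (17/4)x^3 - (57/8)x^2 - (167/32)x - 115/64

the result is g(x) = -(3/2)x^5 - (7/4)x^4 - (17/4)x^3 - (57/8)x^2 - (167/32)x - 115/64


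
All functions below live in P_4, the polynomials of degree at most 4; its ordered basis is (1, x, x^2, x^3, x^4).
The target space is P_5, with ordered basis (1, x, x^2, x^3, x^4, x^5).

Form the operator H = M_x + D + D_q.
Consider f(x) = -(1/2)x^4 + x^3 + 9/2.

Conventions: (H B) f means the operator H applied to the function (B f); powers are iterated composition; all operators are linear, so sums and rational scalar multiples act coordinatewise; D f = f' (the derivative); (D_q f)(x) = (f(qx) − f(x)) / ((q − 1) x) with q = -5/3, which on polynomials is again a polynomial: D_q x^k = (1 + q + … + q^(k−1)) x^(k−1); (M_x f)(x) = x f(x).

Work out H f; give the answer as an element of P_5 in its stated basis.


M_x f = -(1/2)x^5 + x^4 + (9/2)x
D f = -2x^3 + 3x^2
D_q f = (34/27)x^3 + (19/9)x^2
(M_x + D + D_q) f = -(1/2)x^5 + x^4 - (20/27)x^3 + (46/9)x^2 + (9/2)x

the image equals g(x) = -(1/2)x^5 + x^4 - (20/27)x^3 + (46/9)x^2 + (9/2)x


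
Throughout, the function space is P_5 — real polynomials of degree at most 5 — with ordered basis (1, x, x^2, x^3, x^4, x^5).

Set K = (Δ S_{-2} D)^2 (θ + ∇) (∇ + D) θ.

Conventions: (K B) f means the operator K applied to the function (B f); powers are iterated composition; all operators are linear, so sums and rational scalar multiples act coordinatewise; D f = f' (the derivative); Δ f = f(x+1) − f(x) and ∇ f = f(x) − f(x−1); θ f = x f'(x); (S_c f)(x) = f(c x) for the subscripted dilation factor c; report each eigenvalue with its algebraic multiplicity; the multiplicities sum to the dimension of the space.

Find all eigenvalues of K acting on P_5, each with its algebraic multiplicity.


image of 1: 0
image of x: 0
image of x^2: 0
image of x^3: 0
image of x^4: 0
image of x^5: 76800
the matrix is upper triangular; its diagonal is (0, 0, 0, 0, 0, 0)
for a triangular matrix the eigenvalues are the diagonal entries, with algebraic multiplicity their repetition count

λ = 0 (multiplicity 6)


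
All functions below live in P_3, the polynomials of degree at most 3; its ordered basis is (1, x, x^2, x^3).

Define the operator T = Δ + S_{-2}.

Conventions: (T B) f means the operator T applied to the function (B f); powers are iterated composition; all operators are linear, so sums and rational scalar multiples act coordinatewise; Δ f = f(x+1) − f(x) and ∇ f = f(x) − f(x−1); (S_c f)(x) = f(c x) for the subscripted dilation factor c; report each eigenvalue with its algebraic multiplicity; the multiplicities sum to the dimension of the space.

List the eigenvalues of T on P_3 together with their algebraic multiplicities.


λ = -8 (multiplicity 1), λ = -2 (multiplicity 1), λ = 1 (multiplicity 1), λ = 4 (multiplicity 1)

image of 1: 1
image of x: -2x + 1
image of x^2: 4x^2 + 2x + 1
image of x^3: -8x^3 + 3x^2 + 3x + 1
the matrix is upper triangular; its diagonal is (1, -2, 4, -8)
for a triangular matrix the eigenvalues are the diagonal entries, with algebraic multiplicity their repetition count


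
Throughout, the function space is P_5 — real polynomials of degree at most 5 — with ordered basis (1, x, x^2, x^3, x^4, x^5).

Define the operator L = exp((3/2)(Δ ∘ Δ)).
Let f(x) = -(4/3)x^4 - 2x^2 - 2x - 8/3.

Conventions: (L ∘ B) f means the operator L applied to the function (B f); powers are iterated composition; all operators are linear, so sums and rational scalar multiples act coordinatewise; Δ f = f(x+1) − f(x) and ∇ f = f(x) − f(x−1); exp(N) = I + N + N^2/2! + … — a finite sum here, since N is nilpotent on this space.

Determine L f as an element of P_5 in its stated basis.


the image equals g(x) = -(4/3)x^4 - 26x^2 - 50x - 218/3

order-1 term: -24x^2 - 48x - 34
order-2 term: -36
the series for exp((3/2)(Δ ∘ Δ)) f terminates at order 2
exp((3/2)(Δ ∘ Δ)) f = -(4/3)x^4 - 26x^2 - 50x - 218/3


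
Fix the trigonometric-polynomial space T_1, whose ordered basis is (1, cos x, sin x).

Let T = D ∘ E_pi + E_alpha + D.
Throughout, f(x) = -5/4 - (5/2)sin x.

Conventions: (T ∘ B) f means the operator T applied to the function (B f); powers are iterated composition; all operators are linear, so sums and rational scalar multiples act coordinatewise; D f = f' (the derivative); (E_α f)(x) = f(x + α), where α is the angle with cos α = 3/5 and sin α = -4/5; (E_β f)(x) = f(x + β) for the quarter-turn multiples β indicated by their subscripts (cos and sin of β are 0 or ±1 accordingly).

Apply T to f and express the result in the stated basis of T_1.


the result is g(x) = -5/4 + 2cos x - (3/2)sin x

E_pi f = -5/4 + (5/2)sin x
D E_pi f = (5/2)cos x
E_alpha f = -5/4 + 2cos x - (3/2)sin x
D f = -(5/2)cos x
(D ∘ E_pi + E_alpha + D) f = -5/4 + 2cos x - (3/2)sin x


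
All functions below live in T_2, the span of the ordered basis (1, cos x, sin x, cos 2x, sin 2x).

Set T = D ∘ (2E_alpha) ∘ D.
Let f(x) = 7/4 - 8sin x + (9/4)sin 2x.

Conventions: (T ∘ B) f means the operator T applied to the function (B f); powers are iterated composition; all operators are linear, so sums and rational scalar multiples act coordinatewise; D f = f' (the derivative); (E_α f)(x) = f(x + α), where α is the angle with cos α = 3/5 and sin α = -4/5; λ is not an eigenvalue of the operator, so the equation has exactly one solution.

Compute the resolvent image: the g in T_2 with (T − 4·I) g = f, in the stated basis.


write g with unknown coordinates in the stated basis and equate coefficients in (T − 4·I) g = f
solving from the highest basis element down gives g = -7/16 + (16/37)cos x + (52/37)sin x - (27/97)cos 2x - (99/1552)sin 2x
check: T g = (64/37)cos x - (88/37)sin x - (108/97)cos 2x + (387/194)sin 2x
so T g − 4·g = 7/4 - 8sin x + (9/4)sin 2x = f ✓

the image equals g(x) = -7/16 + (16/37)cos x + (52/37)sin x - (27/97)cos 2x - (99/1552)sin 2x


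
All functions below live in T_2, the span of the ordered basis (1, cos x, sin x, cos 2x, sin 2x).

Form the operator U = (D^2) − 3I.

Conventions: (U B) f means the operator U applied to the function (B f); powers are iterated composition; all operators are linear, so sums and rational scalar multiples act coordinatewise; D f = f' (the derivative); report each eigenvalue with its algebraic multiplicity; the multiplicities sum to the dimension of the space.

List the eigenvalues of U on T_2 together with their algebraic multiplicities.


λ = -7 (multiplicity 2), λ = -4 (multiplicity 2), λ = -3 (multiplicity 1)

image of 1: -3
image of cos x: -4cos x
image of sin x: -4sin x
image of cos 2x: -7cos 2x
image of sin 2x: -7sin 2x
the matrix is diagonal; its diagonal is (-3, -4, -4, -7, -7)
for a triangular matrix the eigenvalues are the diagonal entries, with algebraic multiplicity their repetition count


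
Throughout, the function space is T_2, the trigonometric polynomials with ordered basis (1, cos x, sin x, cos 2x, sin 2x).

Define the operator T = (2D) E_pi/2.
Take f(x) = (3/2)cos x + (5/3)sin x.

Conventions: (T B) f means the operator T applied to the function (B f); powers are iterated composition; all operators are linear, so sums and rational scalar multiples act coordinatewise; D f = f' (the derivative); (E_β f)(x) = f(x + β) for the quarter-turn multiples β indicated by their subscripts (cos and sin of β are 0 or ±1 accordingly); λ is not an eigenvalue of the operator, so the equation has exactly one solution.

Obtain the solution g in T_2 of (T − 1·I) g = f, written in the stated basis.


write g with unknown coordinates in the stated basis and equate coefficients in (T − 1·I) g = f
solving from the highest basis element down gives g = -(1/2)cos x - (5/9)sin x
check: T g = cos x + (10/9)sin x
so T g − 1·g = (3/2)cos x + (5/3)sin x = f ✓

the image equals g(x) = -(1/2)cos x - (5/9)sin x


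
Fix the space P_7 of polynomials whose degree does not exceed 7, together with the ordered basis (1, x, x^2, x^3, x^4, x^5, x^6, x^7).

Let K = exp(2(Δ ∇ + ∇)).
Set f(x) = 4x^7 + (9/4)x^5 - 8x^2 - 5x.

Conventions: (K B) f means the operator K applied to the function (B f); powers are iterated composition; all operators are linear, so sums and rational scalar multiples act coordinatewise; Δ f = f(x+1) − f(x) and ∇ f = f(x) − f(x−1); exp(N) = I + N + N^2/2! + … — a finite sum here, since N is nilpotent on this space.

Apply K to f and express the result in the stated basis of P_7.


the image equals g(x) = 4x^7 + 56x^6 + (2025/4)x^5 + (6205/2)x^4 + 13295x^3 + 38623x^2 + (138121/2)x + 115639/2

order-1 term: 56x^6 + 168x^5 + (605/2)x^4 + 325x^3 + 213x^2 + (93/2)x - 27/2
order-2 term: 336x^5 + 1680x^4 + 4010x^3 + 5310x^2 + 3787x + 1111
order-3 term: 1120x^4 + 6720x^3 + 16980x^2 + 20700x + 10082
order-4 term: 2240x^3 + 13440x^2 + 29300x + 22760
order-5 term: 2688x^2 + 13440x + 17992
order-6 term: 1792x + 5376
order-7 term: 512
the series for exp(2(Δ ∇ + ∇)) f terminates at order 7
exp(2(Δ ∇ + ∇)) f = 4x^7 + 56x^6 + (2025/4)x^5 + (6205/2)x^4 + 13295x^3 + 38623x^2 + (138121/2)x + 115639/2


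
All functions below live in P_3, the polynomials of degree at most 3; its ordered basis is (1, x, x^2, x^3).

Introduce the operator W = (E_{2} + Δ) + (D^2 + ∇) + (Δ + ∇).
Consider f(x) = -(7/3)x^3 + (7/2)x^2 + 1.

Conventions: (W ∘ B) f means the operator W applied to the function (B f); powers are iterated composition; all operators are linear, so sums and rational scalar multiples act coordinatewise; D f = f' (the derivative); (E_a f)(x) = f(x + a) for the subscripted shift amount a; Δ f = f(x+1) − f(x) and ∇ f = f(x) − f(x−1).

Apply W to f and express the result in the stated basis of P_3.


E_{2} f = -(7/3)x^3 - (21/2)x^2 - 14x - 11/3
Δ f = -7x^2 + 7/6
(E_{2} + Δ) f = -(7/3)x^3 - (35/2)x^2 - 14x - 5/2
D f = -7x^2 + 7x
D D f = -14x + 7
∇ f = -7x^2 + 14x - 35/6
(D^2 + ∇) f = -7x^2 + 7/6
Δ f = -7x^2 + 7/6
∇ f = -7x^2 + 14x - 35/6
(Δ + ∇) f = -14x^2 + 14x - 14/3
((E_{2} + Δ) + (D^2 + ∇) + (Δ + ∇)) f = -(7/3)x^3 - (77/2)x^2 - 6

the image equals g(x) = -(7/3)x^3 - (77/2)x^2 - 6


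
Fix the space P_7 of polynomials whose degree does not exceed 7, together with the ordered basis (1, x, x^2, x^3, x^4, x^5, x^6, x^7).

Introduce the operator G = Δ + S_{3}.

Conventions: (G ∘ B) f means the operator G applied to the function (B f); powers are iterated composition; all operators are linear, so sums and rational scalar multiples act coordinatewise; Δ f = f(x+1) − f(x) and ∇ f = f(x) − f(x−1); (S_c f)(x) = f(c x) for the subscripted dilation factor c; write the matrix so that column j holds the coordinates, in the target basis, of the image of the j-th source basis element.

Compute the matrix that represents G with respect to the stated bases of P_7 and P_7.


the matrix is [[1, 1, 1, 1, 1, 1, 1, 1]; [0, 3, 2, 3, 4, 5, 6, 7]; [0, 0, 9, 3, 6, 10, 15, 21]; [0, 0, 0, 27, 4, 10, 20, 35]; [0, 0, 0, 0, 81, 5, 15, 35]; [0, 0, 0, 0, 0, 243, 6, 21]; [0, 0, 0, 0, 0, 0, 729, 7]; [0, 0, 0, 0, 0, 0, 0, 2187]] (rows listed top to bottom)

image of 1: 1
image of x: 3x + 1
image of x^2: 9x^2 + 2x + 1
image of x^3: 27x^3 + 3x^2 + 3x + 1
image of x^4: 81x^4 + 4x^3 + 6x^2 + 4x + 1
image of x^5: 243x^5 + 5x^4 + 10x^3 + 10x^2 + 5x + 1
image of x^6: 729x^6 + 6x^5 + 15x^4 + 20x^3 + 15x^2 + 6x + 1
image of x^7: 2187x^7 + 7x^6 + 21x^5 + 35x^4 + 35x^3 + 21x^2 + 7x + 1
each image's coordinates form column j of the matrix


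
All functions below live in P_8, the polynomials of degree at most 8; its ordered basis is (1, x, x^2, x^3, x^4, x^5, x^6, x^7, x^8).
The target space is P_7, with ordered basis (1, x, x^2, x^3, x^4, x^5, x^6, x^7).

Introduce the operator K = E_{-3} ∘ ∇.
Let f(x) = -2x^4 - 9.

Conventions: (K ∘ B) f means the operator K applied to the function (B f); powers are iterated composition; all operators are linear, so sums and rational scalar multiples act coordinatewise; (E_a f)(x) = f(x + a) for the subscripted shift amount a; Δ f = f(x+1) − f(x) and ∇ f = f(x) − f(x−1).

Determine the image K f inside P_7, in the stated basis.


g(x) = -8x^3 + 84x^2 - 296x + 350

∇ f = -8x^3 + 12x^2 - 8x + 2
E_{-3} ∇ f = -8x^3 + 84x^2 - 296x + 350


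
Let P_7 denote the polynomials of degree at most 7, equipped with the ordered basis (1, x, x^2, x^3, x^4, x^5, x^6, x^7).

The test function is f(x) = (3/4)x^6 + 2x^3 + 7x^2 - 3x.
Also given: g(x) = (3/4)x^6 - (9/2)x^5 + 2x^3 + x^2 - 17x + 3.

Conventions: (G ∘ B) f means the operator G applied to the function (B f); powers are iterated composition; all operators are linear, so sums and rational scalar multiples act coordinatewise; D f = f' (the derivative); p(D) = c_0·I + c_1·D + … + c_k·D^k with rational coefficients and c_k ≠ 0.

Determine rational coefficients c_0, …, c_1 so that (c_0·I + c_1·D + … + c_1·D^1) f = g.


D^0 f = (3/4)x^6 + 2x^3 + 7x^2 - 3x
D^1 f = (9/2)x^5 + 6x^2 + 14x - 3
matching coefficients of g against c_0 f + c_1 Df + … from the top degree down determines the c_i
solution: c_0 = 1, c_1 = -1

c_0 = 1, c_1 = -1


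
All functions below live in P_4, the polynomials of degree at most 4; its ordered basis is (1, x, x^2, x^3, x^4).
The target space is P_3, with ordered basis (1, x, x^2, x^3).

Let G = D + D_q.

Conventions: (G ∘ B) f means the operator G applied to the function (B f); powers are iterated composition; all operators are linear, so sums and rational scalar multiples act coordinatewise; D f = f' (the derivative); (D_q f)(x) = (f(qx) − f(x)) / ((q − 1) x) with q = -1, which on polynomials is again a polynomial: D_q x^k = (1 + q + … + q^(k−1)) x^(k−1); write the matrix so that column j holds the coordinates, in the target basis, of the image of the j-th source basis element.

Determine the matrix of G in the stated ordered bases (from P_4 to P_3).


the matrix is [[0, 2, 0, 0, 0]; [0, 0, 2, 0, 0]; [0, 0, 0, 4, 0]; [0, 0, 0, 0, 4]] (rows listed top to bottom)

image of 1: 0
image of x: 2
image of x^2: 2x
image of x^3: 4x^2
image of x^4: 4x^3
each image's coordinates form column j of the matrix


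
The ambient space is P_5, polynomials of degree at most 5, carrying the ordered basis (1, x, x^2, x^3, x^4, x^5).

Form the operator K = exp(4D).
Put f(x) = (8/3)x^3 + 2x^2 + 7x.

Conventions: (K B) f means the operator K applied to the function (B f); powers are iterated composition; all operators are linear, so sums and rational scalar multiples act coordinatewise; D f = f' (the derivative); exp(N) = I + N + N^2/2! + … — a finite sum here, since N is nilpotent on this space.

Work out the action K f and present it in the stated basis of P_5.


order-1 term: 32x^2 + 16x + 28
order-2 term: 128x + 32
order-3 term: 512/3
the series for exp(4D) f terminates at order 3
exp(4D) f = (8/3)x^3 + 34x^2 + 151x + 692/3

the result is g(x) = (8/3)x^3 + 34x^2 + 151x + 692/3


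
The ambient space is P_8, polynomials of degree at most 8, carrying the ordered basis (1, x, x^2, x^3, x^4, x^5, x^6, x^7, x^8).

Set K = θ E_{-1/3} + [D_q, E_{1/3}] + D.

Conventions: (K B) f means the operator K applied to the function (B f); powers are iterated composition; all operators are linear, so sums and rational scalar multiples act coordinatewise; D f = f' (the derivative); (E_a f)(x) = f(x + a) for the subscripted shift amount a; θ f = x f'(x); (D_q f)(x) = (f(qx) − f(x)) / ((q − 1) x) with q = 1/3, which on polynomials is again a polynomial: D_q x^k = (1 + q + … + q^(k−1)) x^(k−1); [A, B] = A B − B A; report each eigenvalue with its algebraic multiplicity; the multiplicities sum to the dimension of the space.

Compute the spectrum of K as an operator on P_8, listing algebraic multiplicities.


λ = 0 (multiplicity 1), λ = 1 (multiplicity 1), λ = 2 (multiplicity 1), λ = 3 (multiplicity 1), λ = 4 (multiplicity 1), λ = 5 (multiplicity 1), λ = 6 (multiplicity 1), λ = 7 (multiplicity 1), λ = 8 (multiplicity 1)

image of 1: 0
image of x: x + 1
image of x^2: 2x^2 + (4/3)x + 2/9
image of x^3: 3x^3 + x^2 + (19/27)x + 14/81
image of x^4: 4x^4 + (16/9)x^2 + (20/81)x + 68/729
image of x^5: 5x^5 - (5/3)x^4 + (926/243)x^3 - (32/243)x^2 + (731/2187)x + 284/6561
image of x^6: 6x^6 - 4x^5 + (5218/729)x^4 - (3100/2187)x^3 + (5810/6561)x^2 + (2554/19683)x + 1094/59049
image of x^7: 7x^7 - 7x^6 + (8867/729)x^5 - (9182/2187)x^4 + (41455/19683)x^3 + (3418/19683)x^2 + (5185/59049)x + 4010/531441
image of x^8: 8x^8 - (32/3)x^7 + (125744/6561)x^6 - (60424/6561)x^5 + (272272/59049)x^4 - (10472/177147)x^3 + (49616/177147)x^2 + (52856/1594323)x + 14216/4782969
the matrix is upper triangular; its diagonal is (0, 1, 2, 3, 4, 5, 6, 7, 8)
for a triangular matrix the eigenvalues are the diagonal entries, with algebraic multiplicity their repetition count


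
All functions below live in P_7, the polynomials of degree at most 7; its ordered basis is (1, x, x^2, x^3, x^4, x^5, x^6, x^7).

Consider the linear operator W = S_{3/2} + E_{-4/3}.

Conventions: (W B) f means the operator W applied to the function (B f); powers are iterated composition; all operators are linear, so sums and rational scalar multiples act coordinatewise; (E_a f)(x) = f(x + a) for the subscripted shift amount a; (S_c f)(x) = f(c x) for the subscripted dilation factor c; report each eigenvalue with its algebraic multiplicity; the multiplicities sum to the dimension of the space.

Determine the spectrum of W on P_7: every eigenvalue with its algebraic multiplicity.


λ = 2 (multiplicity 1), λ = 5/2 (multiplicity 1), λ = 13/4 (multiplicity 1), λ = 35/8 (multiplicity 1), λ = 97/16 (multiplicity 1), λ = 275/32 (multiplicity 1), λ = 793/64 (multiplicity 1), λ = 2315/128 (multiplicity 1)

image of 1: 2
image of x: (5/2)x - 4/3
image of x^2: (13/4)x^2 - (8/3)x + 16/9
image of x^3: (35/8)x^3 - 4x^2 + (16/3)x - 64/27
image of x^4: (97/16)x^4 - (16/3)x^3 + (32/3)x^2 - (256/27)x + 256/81
image of x^5: (275/32)x^5 - (20/3)x^4 + (160/9)x^3 - (640/27)x^2 + (1280/81)x - 1024/243
image of x^6: (793/64)x^6 - 8x^5 + (80/3)x^4 - (1280/27)x^3 + (1280/27)x^2 - (2048/81)x + 4096/729
image of x^7: (2315/128)x^7 - (28/3)x^6 + (112/3)x^5 - (2240/27)x^4 + (8960/81)x^3 - (7168/81)x^2 + (28672/729)x - 16384/2187
the matrix is upper triangular; its diagonal is (2, 5/2, 13/4, 35/8, 97/16, 275/32, 793/64, 2315/128)
for a triangular matrix the eigenvalues are the diagonal entries, with algebraic multiplicity their repetition count


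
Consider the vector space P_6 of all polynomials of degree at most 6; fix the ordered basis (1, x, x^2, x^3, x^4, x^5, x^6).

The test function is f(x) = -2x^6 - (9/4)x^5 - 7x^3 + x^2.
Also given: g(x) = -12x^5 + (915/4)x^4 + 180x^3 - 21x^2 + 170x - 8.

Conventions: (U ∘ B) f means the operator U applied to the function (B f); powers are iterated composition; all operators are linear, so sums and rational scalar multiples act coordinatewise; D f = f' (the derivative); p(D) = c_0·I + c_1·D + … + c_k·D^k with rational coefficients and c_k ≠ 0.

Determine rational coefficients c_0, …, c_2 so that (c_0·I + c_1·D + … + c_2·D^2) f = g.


p(D) = D − 4·D^2, i.e. c_0 = 0, c_1 = 1, c_2 = -4

D^0 f = -2x^6 - (9/4)x^5 - 7x^3 + x^2
D^1 f = -12x^5 - (45/4)x^4 - 21x^2 + 2x
D^2 f = -60x^4 - 45x^3 - 42x + 2
matching coefficients of g against c_0 f + c_1 Df + … from the top degree down determines the c_i
solution: c_0 = 0, c_1 = 1, c_2 = -4


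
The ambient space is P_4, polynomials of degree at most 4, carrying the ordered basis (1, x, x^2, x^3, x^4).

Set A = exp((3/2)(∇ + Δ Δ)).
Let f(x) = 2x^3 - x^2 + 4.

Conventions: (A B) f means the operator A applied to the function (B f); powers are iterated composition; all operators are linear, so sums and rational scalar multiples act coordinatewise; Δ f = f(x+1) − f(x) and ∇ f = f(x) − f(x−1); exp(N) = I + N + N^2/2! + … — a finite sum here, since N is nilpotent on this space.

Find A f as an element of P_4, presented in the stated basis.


g(x) = 2x^3 + 8x^2 + (39/2)x + 83/2

order-1 term: 9x^2 + 6x + 39/2
order-2 term: (27/2)x + 45/4
order-3 term: 27/4
the series for exp((3/2)(∇ + Δ Δ)) f terminates at order 3
exp((3/2)(∇ + Δ Δ)) f = 2x^3 + 8x^2 + (39/2)x + 83/2


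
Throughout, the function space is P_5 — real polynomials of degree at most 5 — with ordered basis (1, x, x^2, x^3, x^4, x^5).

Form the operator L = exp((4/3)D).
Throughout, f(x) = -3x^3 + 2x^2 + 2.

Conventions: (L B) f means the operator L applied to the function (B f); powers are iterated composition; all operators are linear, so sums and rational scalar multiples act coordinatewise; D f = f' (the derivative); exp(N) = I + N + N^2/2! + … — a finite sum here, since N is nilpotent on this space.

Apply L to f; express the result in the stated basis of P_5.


g(x) = -3x^3 - 10x^2 - (32/3)x - 14/9

order-1 term: -12x^2 + (16/3)x
order-2 term: -16x + 32/9
order-3 term: -64/9
the series for exp((4/3)D) f terminates at order 3
exp((4/3)D) f = -3x^3 - 10x^2 - (32/3)x - 14/9


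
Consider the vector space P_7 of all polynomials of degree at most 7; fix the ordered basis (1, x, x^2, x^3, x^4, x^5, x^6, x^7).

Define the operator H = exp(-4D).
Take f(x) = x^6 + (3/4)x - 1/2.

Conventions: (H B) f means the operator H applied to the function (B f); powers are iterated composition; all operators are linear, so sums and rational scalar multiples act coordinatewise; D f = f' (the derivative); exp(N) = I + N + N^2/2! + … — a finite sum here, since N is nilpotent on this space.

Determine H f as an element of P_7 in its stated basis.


order-1 term: -24x^5 - 3
order-2 term: 240x^4
order-3 term: -1280x^3
order-4 term: 3840x^2
order-5 term: -6144x
order-6 term: 4096
the series for exp(-4D) f terminates at order 6
exp(-4D) f = x^6 - 24x^5 + 240x^4 - 1280x^3 + 3840x^2 - (24573/4)x + 8185/2

the image equals g(x) = x^6 - 24x^5 + 240x^4 - 1280x^3 + 3840x^2 - (24573/4)x + 8185/2


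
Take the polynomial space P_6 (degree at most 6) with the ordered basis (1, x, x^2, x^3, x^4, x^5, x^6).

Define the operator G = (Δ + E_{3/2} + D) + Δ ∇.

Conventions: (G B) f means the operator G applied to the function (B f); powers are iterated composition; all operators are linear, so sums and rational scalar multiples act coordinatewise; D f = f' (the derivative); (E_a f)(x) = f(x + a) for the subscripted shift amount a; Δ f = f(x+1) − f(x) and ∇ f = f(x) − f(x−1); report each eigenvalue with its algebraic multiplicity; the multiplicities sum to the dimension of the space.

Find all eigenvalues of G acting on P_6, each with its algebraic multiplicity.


λ = 1 (multiplicity 7)

image of 1: 1
image of x: x + 7/2
image of x^2: x^2 + 7x + 21/4
image of x^3: x^3 + (21/2)x^2 + (63/4)x + 35/8
image of x^4: x^4 + 14x^3 + (63/2)x^2 + (35/2)x + 129/16
image of x^5: x^5 + (35/2)x^4 + (105/2)x^3 + (175/4)x^2 + (645/16)x + 275/32
image of x^6: x^6 + 21x^5 + (315/4)x^4 + (175/2)x^3 + (1935/16)x^2 + (825/16)x + 921/64
the matrix is upper triangular; its diagonal is (1, 1, 1, 1, 1, 1, 1)
for a triangular matrix the eigenvalues are the diagonal entries, with algebraic multiplicity their repetition count


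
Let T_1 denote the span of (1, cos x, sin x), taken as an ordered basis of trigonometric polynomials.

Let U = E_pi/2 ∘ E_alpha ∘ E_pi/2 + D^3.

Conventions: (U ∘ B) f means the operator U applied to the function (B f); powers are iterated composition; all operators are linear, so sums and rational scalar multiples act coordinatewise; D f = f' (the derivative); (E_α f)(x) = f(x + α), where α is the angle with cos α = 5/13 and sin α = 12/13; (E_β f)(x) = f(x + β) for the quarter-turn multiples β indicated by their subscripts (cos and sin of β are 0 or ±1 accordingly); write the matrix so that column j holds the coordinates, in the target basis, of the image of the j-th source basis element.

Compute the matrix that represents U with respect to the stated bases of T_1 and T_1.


the matrix is [[1, 0, 0]; [0, -5/13, -25/13]; [0, 25/13, -5/13]] (rows listed top to bottom)

image of 1: 1
image of cos x: -(5/13)cos x + (25/13)sin x
image of sin x: -(25/13)cos x - (5/13)sin x
each image's coordinates form column j of the matrix


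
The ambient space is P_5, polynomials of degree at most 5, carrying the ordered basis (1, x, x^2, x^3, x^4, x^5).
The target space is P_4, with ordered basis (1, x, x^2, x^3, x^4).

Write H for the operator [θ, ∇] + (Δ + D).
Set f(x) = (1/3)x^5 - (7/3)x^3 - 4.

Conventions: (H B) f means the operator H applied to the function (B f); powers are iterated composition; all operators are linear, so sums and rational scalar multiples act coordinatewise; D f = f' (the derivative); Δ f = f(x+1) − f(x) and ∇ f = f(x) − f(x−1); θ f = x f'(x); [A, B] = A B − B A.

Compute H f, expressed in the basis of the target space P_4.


the result is g(x) = (5/3)x^4 + 10x^3 - (41/3)x^2 - (38/3)x + 10/3

∇ f = (5/3)x^4 - (10/3)x^3 - (11/3)x^2 + (16/3)x - 2
θ ∇ f = (20/3)x^4 - 10x^3 - (22/3)x^2 + (16/3)x
θ f = (5/3)x^5 - 7x^3
∇ θ f = (25/3)x^4 - (50/3)x^3 - (13/3)x^2 + (38/3)x - 16/3
[θ, ∇] f = -(5/3)x^4 + (20/3)x^3 - 3x^2 - (22/3)x + 16/3
Δ f = (5/3)x^4 + (10/3)x^3 - (11/3)x^2 - (16/3)x - 2
D f = (5/3)x^4 - 7x^2
(Δ + D) f = (10/3)x^4 + (10/3)x^3 - (32/3)x^2 - (16/3)x - 2
([θ, ∇] + (Δ + D)) f = (5/3)x^4 + 10x^3 - (41/3)x^2 - (38/3)x + 10/3


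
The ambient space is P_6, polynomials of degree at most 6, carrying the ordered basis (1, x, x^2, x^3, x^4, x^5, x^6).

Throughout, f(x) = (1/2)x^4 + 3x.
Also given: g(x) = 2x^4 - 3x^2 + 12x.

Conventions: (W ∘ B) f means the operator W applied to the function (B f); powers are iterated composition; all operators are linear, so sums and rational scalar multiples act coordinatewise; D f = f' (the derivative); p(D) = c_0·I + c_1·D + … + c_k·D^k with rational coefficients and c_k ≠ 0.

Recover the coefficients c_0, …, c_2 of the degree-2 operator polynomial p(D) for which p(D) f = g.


D^0 f = (1/2)x^4 + 3x
D^1 f = 2x^3 + 3
D^2 f = 6x^2
matching coefficients of g against c_0 f + c_1 Df + … from the top degree down determines the c_i
solution: c_0 = 4, c_1 = 0, c_2 = -1/2

p(D) = 4·I − (1/2)·D^2, i.e. c_0 = 4, c_1 = 0, c_2 = -1/2


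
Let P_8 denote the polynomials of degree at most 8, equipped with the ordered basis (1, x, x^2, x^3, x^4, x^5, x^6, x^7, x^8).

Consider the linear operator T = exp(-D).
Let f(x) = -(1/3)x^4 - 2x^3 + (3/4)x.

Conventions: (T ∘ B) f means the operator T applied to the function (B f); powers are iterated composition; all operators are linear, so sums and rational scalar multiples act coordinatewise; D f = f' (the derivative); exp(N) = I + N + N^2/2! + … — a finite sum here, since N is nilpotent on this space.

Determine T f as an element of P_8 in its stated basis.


the result is g(x) = -(1/3)x^4 - (2/3)x^3 + 4x^2 - (47/12)x + 11/12

order-1 term: (4/3)x^3 + 6x^2 - 3/4
order-2 term: -2x^2 - 6x
order-3 term: (4/3)x + 2
order-4 term: -1/3
the series for exp(-D) f terminates at order 4
exp(-D) f = -(1/3)x^4 - (2/3)x^3 + 4x^2 - (47/12)x + 11/12


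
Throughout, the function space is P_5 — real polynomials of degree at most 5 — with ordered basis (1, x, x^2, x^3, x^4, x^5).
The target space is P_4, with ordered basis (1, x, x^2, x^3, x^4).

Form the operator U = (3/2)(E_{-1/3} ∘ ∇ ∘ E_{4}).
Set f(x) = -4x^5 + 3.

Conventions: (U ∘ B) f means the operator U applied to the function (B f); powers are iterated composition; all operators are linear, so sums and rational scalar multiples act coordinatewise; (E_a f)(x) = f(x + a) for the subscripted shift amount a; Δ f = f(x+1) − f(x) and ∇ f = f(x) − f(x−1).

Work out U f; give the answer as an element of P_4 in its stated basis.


E_{4} f = -4x^5 - 80x^4 - 640x^3 - 2560x^2 - 5120x - 4093
∇ E_{4} f = -20x^4 - 280x^3 - 1480x^2 - 3500x - 3124
E_{-1/3} ∇ E_{4} f = -20x^4 - (760/3)x^3 - (3640/3)x^2 - (70300/27)x - 171044/81
((3/2)(E_{-1/3} ∘ ∇ ∘ E_{4})) f = -30x^4 - 380x^3 - 1820x^2 - (35150/9)x - 85522/27

the image equals g(x) = -30x^4 - 380x^3 - 1820x^2 - (35150/9)x - 85522/27


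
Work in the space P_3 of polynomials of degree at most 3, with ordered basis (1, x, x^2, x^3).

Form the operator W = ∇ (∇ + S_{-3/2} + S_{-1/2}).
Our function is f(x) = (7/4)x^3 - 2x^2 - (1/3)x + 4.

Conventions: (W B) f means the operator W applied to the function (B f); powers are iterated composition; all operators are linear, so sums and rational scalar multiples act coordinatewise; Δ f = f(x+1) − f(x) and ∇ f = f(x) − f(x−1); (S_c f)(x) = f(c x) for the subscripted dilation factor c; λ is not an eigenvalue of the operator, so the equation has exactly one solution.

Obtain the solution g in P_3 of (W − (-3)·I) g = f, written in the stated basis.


the result is g(x) = (7/12)x^3 + (11/8)x^2 - (101/18)x - 143/432

write g with unknown coordinates in the stated basis and equate coefficients in (W − (-3)·I) g = f
solving from the highest basis element down gives g = (7/12)x^3 + (11/8)x^2 - (101/18)x - 143/432
check: W g = -(49/8)x^2 + (33/2)x + 719/144
so W g − (-3)·g = (7/4)x^3 - 2x^2 - (1/3)x + 4 = f ✓


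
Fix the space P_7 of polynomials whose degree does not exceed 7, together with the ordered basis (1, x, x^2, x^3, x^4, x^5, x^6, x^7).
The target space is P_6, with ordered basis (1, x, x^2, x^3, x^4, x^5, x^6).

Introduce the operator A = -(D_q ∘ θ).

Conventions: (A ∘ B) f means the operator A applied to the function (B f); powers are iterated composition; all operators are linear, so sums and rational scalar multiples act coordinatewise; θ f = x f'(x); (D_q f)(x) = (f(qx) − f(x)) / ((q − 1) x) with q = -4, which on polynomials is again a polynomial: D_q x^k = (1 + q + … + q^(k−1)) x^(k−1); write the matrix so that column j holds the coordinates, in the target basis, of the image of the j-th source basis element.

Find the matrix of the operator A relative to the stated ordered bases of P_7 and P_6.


image of 1: 0
image of x: -1
image of x^2: 6x
image of x^3: -39x^2
image of x^4: 204x^3
image of x^5: -1025x^4
image of x^6: 4914x^5
image of x^7: -22939x^6
each image's coordinates form column j of the matrix

the matrix is [[0, -1, 0, 0, 0, 0, 0, 0]; [0, 0, 6, 0, 0, 0, 0, 0]; [0, 0, 0, -39, 0, 0, 0, 0]; [0, 0, 0, 0, 204, 0, 0, 0]; [0, 0, 0, 0, 0, -1025, 0, 0]; [0, 0, 0, 0, 0, 0, 4914, 0]; [0, 0, 0, 0, 0, 0, 0, -22939]] (rows listed top to bottom)


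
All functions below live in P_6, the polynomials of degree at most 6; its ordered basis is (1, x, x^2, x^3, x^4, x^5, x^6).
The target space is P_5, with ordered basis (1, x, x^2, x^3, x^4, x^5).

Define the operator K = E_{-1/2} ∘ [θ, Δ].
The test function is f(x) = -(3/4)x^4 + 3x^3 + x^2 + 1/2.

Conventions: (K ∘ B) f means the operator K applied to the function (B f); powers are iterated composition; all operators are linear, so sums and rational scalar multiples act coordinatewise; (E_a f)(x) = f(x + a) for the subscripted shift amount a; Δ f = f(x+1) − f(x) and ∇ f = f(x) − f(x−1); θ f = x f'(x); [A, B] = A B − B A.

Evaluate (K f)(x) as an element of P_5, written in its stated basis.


the image equals g(x) = 3x^3 - (9/2)x^2 - (35/4)x - 23/8

Δ f = -3x^3 + (9/2)x^2 + 8x + 13/4
θ Δ f = -9x^3 + 9x^2 + 8x
θ f = -3x^4 + 9x^3 + 2x^2
Δ θ f = -12x^3 + 9x^2 + 19x + 8
[θ, Δ] f = 3x^3 - 11x - 8
E_{-1/2} [θ, Δ] f = 3x^3 - (9/2)x^2 - (35/4)x - 23/8


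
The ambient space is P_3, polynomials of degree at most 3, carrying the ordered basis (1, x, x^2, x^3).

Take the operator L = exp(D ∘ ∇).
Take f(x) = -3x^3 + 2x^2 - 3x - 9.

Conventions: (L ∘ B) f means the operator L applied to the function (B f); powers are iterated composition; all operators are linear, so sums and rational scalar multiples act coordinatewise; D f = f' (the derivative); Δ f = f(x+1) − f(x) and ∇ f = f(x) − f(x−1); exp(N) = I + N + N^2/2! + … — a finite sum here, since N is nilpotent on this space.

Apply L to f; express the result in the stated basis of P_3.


the image equals g(x) = -3x^3 + 2x^2 - 21x + 4

order-1 term: -18x + 13
the series for exp(D ∘ ∇) f terminates at order 1
exp(D ∘ ∇) f = -3x^3 + 2x^2 - 21x + 4


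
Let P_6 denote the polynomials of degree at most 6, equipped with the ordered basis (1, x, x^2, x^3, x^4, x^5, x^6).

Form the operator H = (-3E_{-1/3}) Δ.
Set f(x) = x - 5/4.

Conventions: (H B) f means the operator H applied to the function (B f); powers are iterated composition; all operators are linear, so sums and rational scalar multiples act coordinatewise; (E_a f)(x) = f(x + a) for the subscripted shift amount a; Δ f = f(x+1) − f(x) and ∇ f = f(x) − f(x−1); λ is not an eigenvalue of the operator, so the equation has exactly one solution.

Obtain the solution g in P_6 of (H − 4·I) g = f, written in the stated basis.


write g with unknown coordinates in the stated basis and equate coefficients in (H − 4·I) g = f
solving from the highest basis element down gives g = -(1/4)x + 1/2
check: H g = 3/4
so H g − 4·g = x - 5/4 = f ✓

the result is g(x) = -(1/4)x + 1/2


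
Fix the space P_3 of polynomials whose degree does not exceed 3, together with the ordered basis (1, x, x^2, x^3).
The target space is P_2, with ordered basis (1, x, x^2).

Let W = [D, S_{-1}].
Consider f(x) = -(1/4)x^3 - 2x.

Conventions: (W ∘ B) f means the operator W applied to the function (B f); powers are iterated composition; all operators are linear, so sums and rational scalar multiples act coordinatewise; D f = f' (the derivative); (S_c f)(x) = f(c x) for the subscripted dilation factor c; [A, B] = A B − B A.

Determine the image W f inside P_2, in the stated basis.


g(x) = (3/2)x^2 + 4

S_{-1} f = (1/4)x^3 + 2x
D S_{-1} f = (3/4)x^2 + 2
D f = -(3/4)x^2 - 2
S_{-1} D f = -(3/4)x^2 - 2
[D, S_{-1}] f = (3/2)x^2 + 4


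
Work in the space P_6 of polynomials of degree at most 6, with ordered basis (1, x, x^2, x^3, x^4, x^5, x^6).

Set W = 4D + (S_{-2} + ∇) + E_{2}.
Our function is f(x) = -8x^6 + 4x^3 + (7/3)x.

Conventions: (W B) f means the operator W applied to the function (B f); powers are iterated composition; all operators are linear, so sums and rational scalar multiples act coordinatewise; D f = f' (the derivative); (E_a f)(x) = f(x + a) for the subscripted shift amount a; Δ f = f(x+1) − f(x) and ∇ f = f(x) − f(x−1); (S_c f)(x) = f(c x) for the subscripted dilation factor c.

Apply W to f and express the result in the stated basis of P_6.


the image equals g(x) = -520x^6 - 336x^5 - 360x^4 - 1468x^3 - 1716x^2 - (4651/3)x - 1355/3

D f = -48x^5 + 12x^2 + 7/3
(4D) f = -192x^5 + 48x^2 + 28/3
S_{-2} f = -512x^6 - 32x^3 - (14/3)x
∇ f = -48x^5 + 120x^4 - 160x^3 + 132x^2 - 60x + 43/3
(S_{-2} + ∇) f = -512x^6 - 48x^5 + 120x^4 - 192x^3 + 132x^2 - (194/3)x + 43/3
E_{2} f = -8x^6 - 96x^5 - 480x^4 - 1276x^3 - 1896x^2 - (4457/3)x - 1426/3
(4D + (S_{-2} + ∇) + E_{2}) f = -520x^6 - 336x^5 - 360x^4 - 1468x^3 - 1716x^2 - (4651/3)x - 1355/3


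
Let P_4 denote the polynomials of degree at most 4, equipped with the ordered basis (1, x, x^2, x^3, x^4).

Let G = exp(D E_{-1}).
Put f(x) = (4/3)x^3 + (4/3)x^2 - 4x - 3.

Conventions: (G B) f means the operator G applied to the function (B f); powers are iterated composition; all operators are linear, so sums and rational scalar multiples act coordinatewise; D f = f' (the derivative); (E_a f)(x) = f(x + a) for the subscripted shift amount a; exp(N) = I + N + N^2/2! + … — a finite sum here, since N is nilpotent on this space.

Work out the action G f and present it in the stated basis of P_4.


g(x) = (4/3)x^3 + (16/3)x^2 - (16/3)x - 11

order-1 term: 4x^2 - (16/3)x - 8/3
order-2 term: 4x - 20/3
order-3 term: 4/3
the series for exp(D E_{-1}) f terminates at order 3
exp(D E_{-1}) f = (4/3)x^3 + (16/3)x^2 - (16/3)x - 11


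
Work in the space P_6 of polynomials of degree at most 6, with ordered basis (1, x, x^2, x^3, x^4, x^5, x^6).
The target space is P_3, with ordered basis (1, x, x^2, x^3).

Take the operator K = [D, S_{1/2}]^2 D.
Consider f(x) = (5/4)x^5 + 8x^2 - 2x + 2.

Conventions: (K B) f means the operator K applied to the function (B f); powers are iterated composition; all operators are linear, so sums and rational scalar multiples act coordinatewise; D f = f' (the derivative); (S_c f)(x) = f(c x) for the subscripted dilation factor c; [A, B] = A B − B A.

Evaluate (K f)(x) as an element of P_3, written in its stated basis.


the image equals g(x) = (75/128)x^2

D f = (25/4)x^4 + 16x - 2
S_{1/2} D f = (25/64)x^4 + 8x - 2
D S_{1/2} D f = (25/16)x^3 + 8
D D f = 25x^3 + 16
S_{1/2} D D f = (25/8)x^3 + 16
[D, S_{1/2}] D f = -(25/16)x^3 - 8
S_{1/2} [D, S_{1/2}] D f = -(25/128)x^3 - 8
D S_{1/2} [D, S_{1/2}] D f = -(75/128)x^2
D [D, S_{1/2}] D f = -(75/16)x^2
S_{1/2} D [D, S_{1/2}] D f = -(75/64)x^2
[D, S_{1/2}] [D, S_{1/2}] D f = (75/128)x^2


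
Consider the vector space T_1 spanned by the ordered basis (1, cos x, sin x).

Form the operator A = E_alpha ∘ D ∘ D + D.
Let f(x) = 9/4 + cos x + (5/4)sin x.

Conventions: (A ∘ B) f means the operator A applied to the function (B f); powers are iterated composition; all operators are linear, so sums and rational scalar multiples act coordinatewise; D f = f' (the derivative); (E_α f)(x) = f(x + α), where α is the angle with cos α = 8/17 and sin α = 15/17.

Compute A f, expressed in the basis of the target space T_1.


the result is g(x) = -(11/34)cos x - (12/17)sin x

D f = (5/4)cos x - sin x
D D f = -cos x - (5/4)sin x
E_alpha D D f = -(107/68)cos x + (5/17)sin x
D f = (5/4)cos x - sin x
(E_alpha ∘ D ∘ D + D) f = -(11/34)cos x - (12/17)sin x


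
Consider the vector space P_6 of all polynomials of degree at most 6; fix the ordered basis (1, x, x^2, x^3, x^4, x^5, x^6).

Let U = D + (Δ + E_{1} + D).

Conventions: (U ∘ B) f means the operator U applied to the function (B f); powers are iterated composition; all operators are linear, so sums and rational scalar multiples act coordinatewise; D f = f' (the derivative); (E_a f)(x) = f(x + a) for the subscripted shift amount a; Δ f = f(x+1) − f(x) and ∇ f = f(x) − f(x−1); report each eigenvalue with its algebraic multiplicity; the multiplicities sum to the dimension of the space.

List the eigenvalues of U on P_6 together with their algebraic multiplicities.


λ = 1 (multiplicity 7)

image of 1: 1
image of x: x + 4
image of x^2: x^2 + 8x + 2
image of x^3: x^3 + 12x^2 + 6x + 2
image of x^4: x^4 + 16x^3 + 12x^2 + 8x + 2
image of x^5: x^5 + 20x^4 + 20x^3 + 20x^2 + 10x + 2
image of x^6: x^6 + 24x^5 + 30x^4 + 40x^3 + 30x^2 + 12x + 2
the matrix is upper triangular; its diagonal is (1, 1, 1, 1, 1, 1, 1)
for a triangular matrix the eigenvalues are the diagonal entries, with algebraic multiplicity their repetition count


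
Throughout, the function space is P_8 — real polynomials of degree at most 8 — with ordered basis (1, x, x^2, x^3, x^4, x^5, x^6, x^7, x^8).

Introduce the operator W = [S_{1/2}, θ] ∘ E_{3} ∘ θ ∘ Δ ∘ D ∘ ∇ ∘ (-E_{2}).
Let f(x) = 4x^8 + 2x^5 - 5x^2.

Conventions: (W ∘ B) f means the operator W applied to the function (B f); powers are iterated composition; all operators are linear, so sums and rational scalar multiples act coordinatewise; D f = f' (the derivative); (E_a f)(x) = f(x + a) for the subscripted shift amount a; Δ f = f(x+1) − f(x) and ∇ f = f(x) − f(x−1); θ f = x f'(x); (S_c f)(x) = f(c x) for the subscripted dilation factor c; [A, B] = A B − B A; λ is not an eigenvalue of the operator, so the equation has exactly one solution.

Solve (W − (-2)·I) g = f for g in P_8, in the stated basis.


write g with unknown coordinates in the stated basis and equate coefficients in (W − (-2)·I) g = f
solving from the highest basis element down gives g = 2x^8 + x^5 - (5/2)x^2
check: W g = 0
so W g − (-2)·g = 4x^8 + 2x^5 - 5x^2 = f ✓

the result is g(x) = 2x^8 + x^5 - (5/2)x^2
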